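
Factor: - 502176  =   - 2^5*3^1 * 5231^1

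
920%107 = 64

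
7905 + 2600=10505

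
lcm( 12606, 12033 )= 264726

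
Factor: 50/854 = 5^2*7^( - 1 )*61^( - 1 ) = 25/427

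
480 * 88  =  42240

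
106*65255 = 6917030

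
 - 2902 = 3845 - 6747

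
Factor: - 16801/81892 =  - 2^(-2 )*53^1*59^(-1)*317^1*347^(  -  1 ) 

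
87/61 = 1+26/61=1.43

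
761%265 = 231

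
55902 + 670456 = 726358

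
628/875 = 628/875 = 0.72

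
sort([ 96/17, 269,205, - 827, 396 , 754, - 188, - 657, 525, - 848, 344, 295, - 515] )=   [ - 848, - 827, - 657, - 515, - 188,96/17, 205, 269, 295, 344, 396, 525, 754]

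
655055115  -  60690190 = 594364925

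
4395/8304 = 1465/2768 = 0.53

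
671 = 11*61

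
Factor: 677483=19^1*181^1 * 197^1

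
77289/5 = 15457 + 4/5 = 15457.80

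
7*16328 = 114296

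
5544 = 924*6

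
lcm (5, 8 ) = 40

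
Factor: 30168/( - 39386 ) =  - 2^2*3^2*47^(-1) = - 36/47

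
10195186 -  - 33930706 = 44125892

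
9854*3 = 29562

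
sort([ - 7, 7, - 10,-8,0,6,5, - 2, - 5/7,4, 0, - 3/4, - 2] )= [ - 10, - 8, - 7, - 2, - 2, -3/4,-5/7,  0,0, 4,5 , 6,  7]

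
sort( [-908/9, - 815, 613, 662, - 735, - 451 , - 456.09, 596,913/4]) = [  -  815, - 735,-456.09,-451,-908/9, 913/4,596, 613,662]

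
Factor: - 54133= - 54133^1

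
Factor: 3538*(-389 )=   -  1376282 = -  2^1*29^1*61^1*389^1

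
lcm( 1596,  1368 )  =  9576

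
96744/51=32248/17 = 1896.94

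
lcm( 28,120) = 840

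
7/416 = 7/416 = 0.02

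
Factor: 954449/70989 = 3^( - 1)*641^1*1489^1*23663^( - 1 )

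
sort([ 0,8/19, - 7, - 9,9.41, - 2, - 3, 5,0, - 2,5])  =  [ - 9, - 7, - 3, - 2, -2,  0,0,8/19,5,5, 9.41]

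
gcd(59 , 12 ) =1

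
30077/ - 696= - 30077/696 = - 43.21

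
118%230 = 118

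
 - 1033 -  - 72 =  - 961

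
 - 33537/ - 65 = 33537/65 = 515.95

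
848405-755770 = 92635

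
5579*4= 22316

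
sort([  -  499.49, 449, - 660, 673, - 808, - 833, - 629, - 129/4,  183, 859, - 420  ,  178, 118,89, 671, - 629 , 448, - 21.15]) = [ - 833, - 808, - 660, - 629 , - 629, - 499.49, - 420, - 129/4, - 21.15, 89, 118, 178,  183,448, 449, 671,673, 859 ] 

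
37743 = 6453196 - 6415453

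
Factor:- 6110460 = -2^2*3^2*5^1*83^1 * 409^1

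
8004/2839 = 2 + 2326/2839 = 2.82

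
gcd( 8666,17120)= 2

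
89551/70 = 1279+3/10 = 1279.30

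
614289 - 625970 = -11681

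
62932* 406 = 25550392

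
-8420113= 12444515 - 20864628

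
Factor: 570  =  2^1*3^1 *5^1*19^1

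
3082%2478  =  604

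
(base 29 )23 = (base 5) 221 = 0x3d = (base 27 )27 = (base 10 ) 61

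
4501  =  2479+2022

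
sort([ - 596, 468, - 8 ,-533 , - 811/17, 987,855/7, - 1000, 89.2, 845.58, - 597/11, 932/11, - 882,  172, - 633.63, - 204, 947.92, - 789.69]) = [  -  1000, - 882, - 789.69,-633.63, - 596 , - 533, - 204, -597/11,-811/17, - 8, 932/11, 89.2, 855/7, 172,468,  845.58, 947.92,987]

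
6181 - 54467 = - 48286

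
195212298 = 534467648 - 339255350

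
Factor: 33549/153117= 3^(  -  2 )*107^( - 1)*211^1 = 211/963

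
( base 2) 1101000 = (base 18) 5e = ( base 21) 4K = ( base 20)54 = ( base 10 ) 104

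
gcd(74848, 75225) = 1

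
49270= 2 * 24635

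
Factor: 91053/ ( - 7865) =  - 3^2*  5^( - 1)*11^( - 2)* 13^( - 1) * 67^1*151^1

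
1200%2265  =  1200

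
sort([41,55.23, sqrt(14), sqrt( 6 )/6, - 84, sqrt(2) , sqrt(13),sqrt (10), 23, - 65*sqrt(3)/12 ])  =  [ - 84, - 65*sqrt(3 )/12, sqrt ( 6 )/6, sqrt (2 ),sqrt(10 ),sqrt( 13 ), sqrt(14), 23,41,55.23]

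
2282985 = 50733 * 45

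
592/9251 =592/9251 = 0.06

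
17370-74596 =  - 57226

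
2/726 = 1/363 = 0.00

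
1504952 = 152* 9901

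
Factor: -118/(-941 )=2^1*59^1*941^ ( - 1) 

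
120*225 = 27000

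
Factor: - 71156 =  - 2^2*17789^1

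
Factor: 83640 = 2^3*3^1*5^1*17^1*41^1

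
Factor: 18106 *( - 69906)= -2^2*3^1*11^1*61^1*191^1*823^1 = - 1265718036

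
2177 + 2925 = 5102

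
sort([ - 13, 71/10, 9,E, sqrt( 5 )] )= [ - 13, sqrt (5), E,71/10,9 ] 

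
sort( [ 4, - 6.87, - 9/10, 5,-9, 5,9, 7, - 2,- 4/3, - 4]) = [ - 9, - 6.87 , - 4, - 2, - 4/3,  -  9/10, 4, 5, 5 , 7,9]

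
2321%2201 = 120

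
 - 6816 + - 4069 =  - 10885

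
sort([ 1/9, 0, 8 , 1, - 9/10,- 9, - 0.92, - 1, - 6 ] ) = [ - 9,  -  6, - 1,-0.92, -9/10,0 , 1/9, 1  ,  8 ]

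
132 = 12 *11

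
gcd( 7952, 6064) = 16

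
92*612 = 56304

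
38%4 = 2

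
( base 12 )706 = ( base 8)1766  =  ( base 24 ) 1I6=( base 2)1111110110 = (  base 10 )1014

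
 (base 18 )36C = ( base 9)1443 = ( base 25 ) 1IH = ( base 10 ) 1092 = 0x444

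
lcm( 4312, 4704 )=51744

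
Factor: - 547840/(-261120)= 3^( - 1)*17^(-1)*107^1 = 107/51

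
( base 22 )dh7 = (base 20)GDD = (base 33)647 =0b1101000010001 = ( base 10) 6673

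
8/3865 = 8/3865 = 0.00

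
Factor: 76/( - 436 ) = - 19^1*109^( - 1 ) =- 19/109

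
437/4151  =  437/4151 = 0.11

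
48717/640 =76 + 77/640= 76.12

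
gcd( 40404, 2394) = 42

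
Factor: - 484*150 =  - 72600  =  - 2^3*3^1*5^2*11^2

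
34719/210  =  165+23/70 = 165.33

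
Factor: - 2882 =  - 2^1*11^1*131^1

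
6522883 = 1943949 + 4578934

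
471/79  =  471/79 = 5.96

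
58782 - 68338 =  - 9556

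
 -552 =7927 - 8479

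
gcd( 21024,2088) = 72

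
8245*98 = 808010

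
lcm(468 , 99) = 5148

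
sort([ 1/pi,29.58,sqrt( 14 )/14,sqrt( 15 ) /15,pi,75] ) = [sqrt( 15 ) /15,sqrt( 14)/14, 1/pi,pi, 29.58, 75 ]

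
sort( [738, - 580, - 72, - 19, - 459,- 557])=[ - 580, - 557,-459,-72,- 19,738 ] 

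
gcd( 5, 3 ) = 1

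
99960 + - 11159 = 88801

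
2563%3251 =2563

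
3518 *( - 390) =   -  1372020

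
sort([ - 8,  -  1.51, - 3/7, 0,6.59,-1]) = [ - 8, - 1.51, - 1, - 3/7, 0, 6.59 ] 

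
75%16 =11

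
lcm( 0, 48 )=0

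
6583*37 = 243571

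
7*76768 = 537376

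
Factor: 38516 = 2^2*9629^1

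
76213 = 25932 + 50281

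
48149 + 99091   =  147240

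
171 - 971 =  - 800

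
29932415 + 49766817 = 79699232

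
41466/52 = 20733/26 = 797.42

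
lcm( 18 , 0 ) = 0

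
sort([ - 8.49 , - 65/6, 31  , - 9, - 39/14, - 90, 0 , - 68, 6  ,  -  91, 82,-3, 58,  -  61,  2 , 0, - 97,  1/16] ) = [  -  97, - 91, - 90,  -  68, - 61, - 65/6, - 9, - 8.49, - 3, - 39/14,0, 0,1/16,2, 6, 31 , 58,82]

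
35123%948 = 47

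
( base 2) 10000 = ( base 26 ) G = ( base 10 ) 16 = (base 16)10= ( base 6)24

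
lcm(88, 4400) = 4400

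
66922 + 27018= 93940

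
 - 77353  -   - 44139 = - 33214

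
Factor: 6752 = 2^5*211^1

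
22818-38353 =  - 15535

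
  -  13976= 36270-50246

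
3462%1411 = 640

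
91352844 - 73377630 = 17975214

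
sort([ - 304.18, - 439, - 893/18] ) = [ - 439, - 304.18, - 893/18 ]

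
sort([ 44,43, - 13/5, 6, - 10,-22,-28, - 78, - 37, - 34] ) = [- 78, - 37, - 34, - 28,- 22 , - 10, - 13/5,6, 43, 44] 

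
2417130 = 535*4518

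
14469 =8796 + 5673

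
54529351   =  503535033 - 449005682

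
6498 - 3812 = 2686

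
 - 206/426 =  - 103/213 = - 0.48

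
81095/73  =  81095/73= 1110.89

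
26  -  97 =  -71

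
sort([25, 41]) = [25 , 41]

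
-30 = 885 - 915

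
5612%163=70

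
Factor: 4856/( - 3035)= - 2^3*5^(  -  1)= - 8/5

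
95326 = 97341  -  2015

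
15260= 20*763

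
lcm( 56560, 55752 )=3902640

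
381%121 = 18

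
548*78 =42744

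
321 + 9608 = 9929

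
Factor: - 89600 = -2^9*5^2*7^1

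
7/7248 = 7/7248 = 0.00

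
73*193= 14089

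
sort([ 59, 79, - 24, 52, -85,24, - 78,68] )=[ - 85, - 78, - 24, 24, 52,59, 68, 79 ] 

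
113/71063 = 113/71063 = 0.00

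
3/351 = 1/117 = 0.01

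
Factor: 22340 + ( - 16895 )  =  5445 = 3^2*5^1*11^2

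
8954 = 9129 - 175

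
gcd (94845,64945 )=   5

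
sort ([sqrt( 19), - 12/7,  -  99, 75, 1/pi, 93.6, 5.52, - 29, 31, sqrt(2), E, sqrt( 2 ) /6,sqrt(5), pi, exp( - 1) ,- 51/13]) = [  -  99,-29, - 51/13,-12/7, sqrt( 2)/6, 1/pi,  exp ( - 1),sqrt ( 2) , sqrt ( 5),E,pi, sqrt( 19),5.52, 31, 75,93.6]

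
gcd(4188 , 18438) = 6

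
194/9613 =194/9613 = 0.02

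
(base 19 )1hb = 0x2B7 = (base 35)JU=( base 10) 695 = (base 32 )LN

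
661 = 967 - 306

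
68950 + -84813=  -  15863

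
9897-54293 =-44396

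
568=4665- 4097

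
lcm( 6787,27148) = 27148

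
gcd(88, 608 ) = 8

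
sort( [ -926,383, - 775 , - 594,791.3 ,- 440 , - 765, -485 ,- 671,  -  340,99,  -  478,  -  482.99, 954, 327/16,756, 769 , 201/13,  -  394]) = [ - 926, -775, - 765, - 671, - 594,  -  485, - 482.99,-478, - 440 , - 394 ,-340  ,  201/13, 327/16,  99 , 383,756,769 , 791.3,954] 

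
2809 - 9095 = - 6286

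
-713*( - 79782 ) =56884566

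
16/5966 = 8/2983 = 0.00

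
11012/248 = 44 + 25/62 = 44.40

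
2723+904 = 3627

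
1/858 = 1/858 = 0.00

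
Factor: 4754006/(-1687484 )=-2^( - 1)*277^( -1)*1523^( -1) * 2377003^1 =- 2377003/843742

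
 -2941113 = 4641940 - 7583053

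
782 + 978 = 1760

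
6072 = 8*759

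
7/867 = 7/867 = 0.01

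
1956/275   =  7 + 31/275 = 7.11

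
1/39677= 1/39677 = 0.00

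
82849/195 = 6373/15  =  424.87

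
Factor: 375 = 3^1 *5^3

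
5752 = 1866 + 3886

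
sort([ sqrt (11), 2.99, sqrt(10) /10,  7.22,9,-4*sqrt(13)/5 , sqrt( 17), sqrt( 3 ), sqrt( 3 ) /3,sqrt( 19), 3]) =[ - 4*sqrt ( 13)/5,sqrt (10) /10,sqrt ( 3 )/3 , sqrt(3),2.99 , 3 , sqrt (11), sqrt( 17), sqrt( 19), 7.22, 9 ] 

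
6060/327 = 18 + 58/109 = 18.53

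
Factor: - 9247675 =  -5^2*67^1*5521^1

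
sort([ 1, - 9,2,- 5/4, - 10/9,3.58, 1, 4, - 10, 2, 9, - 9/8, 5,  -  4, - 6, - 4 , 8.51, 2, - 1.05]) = [-10, -9,  -  6 , - 4, -4, -5/4, - 9/8,  -  10/9, - 1.05, 1  ,  1, 2, 2, 2,3.58, 4, 5, 8.51, 9 ] 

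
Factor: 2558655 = 3^3*5^1*11^1*1723^1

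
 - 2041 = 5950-7991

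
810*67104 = 54354240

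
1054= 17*62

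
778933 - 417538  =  361395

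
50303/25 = 2012 + 3/25=2012.12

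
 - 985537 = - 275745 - 709792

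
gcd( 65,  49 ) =1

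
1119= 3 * 373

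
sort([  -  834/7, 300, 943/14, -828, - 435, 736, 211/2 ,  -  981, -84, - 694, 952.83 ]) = [ - 981 ,  -  828,-694 , - 435, - 834/7, - 84,943/14, 211/2,300, 736, 952.83 ] 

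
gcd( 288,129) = 3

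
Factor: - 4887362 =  - 2^1*23^1 * 181^1*587^1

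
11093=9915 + 1178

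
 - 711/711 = -1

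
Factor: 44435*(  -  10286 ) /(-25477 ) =457058410/25477= 2^1*5^1*37^1*73^ ( - 1)*139^1*349^( - 1)* 8887^1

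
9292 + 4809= 14101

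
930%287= 69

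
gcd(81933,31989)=3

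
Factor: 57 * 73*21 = 3^2 * 7^1* 19^1 * 73^1=87381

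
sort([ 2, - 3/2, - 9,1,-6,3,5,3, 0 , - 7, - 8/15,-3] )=[ - 9,-7, - 6,-3, - 3/2, - 8/15, 0,1,2,3,3,5]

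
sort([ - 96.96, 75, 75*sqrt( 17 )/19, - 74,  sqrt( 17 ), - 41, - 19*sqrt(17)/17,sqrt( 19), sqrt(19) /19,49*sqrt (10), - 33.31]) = [- 96.96, - 74, - 41, - 33.31, - 19 * sqrt(17 ) /17, sqrt( 19) /19, sqrt( 17 ), sqrt(19 ), 75*sqrt(17 ) /19, 75,49*sqrt( 10)]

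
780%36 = 24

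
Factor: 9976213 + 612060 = 229^1*46237^1=10588273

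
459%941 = 459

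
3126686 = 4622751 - 1496065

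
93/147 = 31/49 = 0.63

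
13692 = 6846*2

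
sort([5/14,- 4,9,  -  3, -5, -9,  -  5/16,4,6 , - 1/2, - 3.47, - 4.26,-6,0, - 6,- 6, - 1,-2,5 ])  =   [ - 9, - 6,-6, - 6, - 5, - 4.26,  -  4, - 3.47,  -  3 ,-2, - 1,-1/2, - 5/16, 0,5/14,4,5, 6, 9]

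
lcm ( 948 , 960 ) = 75840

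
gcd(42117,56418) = 3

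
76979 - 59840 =17139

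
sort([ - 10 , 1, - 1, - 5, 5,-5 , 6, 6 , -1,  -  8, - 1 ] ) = [-10 , - 8,  -  5, - 5, - 1, - 1 ,-1, 1,5,6,6] 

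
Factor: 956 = 2^2 * 239^1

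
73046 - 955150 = - 882104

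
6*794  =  4764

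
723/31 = 723/31 = 23.32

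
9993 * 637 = 6365541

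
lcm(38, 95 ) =190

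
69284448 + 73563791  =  142848239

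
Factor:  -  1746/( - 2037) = 6/7 = 2^1*3^1*7^( - 1)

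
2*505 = 1010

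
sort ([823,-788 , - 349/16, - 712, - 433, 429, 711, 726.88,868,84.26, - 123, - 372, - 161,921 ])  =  [ - 788, - 712, - 433, - 372, -161,  -  123, - 349/16,84.26,429,711, 726.88 , 823,868,921] 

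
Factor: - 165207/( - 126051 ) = 55069/42017 =7^1*7867^1*42017^( - 1) 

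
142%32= 14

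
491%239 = 13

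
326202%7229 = 897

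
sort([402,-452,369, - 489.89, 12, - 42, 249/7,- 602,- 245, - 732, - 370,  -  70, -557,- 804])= [ - 804, - 732, - 602, - 557, - 489.89,- 452,  -  370,-245,-70, - 42,12  ,  249/7, 369,402 ]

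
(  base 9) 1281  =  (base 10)964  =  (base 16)3c4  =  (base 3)1022201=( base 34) SC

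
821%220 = 161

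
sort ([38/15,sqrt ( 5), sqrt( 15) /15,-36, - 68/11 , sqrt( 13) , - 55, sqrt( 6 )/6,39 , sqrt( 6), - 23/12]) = [ - 55, - 36 , - 68/11 , -23/12  ,  sqrt( 15) /15,sqrt( 6)/6, sqrt( 5 ), sqrt(6),  38/15, sqrt( 13), 39]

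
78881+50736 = 129617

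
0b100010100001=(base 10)2209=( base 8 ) 4241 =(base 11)1729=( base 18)6ED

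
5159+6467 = 11626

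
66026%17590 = 13256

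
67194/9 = 7466 =7466.00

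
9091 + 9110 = 18201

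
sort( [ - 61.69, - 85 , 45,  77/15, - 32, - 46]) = [-85, - 61.69 , - 46, - 32,77/15,  45]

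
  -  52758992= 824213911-876972903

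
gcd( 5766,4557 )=93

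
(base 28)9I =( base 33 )86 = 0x10E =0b100001110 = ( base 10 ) 270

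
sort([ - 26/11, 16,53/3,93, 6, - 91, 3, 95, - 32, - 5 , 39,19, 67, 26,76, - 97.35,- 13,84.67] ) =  [ - 97.35, - 91, - 32, -13, - 5 , - 26/11, 3, 6, 16,53/3, 19, 26, 39, 67, 76, 84.67 , 93, 95 ] 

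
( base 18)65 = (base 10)113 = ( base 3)11012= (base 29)3q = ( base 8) 161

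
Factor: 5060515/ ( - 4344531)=- 3^(-1) * 5^1* 1012103^1 * 1448177^(-1) 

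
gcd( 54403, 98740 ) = 1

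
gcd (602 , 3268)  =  86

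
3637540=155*23468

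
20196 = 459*44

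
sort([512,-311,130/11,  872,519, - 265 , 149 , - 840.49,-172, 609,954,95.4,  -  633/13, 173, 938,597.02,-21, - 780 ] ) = [ - 840.49, - 780, - 311 ,  -  265,-172, - 633/13,  -  21, 130/11, 95.4,149, 173,  512, 519, 597.02,  609,872,938, 954] 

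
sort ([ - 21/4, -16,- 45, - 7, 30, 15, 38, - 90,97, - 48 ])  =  [ - 90, - 48, - 45 , - 16 , - 7, - 21/4,  15,30, 38,  97 ] 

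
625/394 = 1+231/394=1.59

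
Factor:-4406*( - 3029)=2^1*13^1*233^1 * 2203^1=13345774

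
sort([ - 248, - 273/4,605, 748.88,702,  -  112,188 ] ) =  [ - 248, - 112,- 273/4  ,  188, 605,702,748.88 ]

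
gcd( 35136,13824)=576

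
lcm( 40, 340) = 680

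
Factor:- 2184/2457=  - 8/9  =  - 2^3*3^(  -  2 ) 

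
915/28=32 + 19/28 = 32.68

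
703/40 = 703/40 = 17.57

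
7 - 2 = 5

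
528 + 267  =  795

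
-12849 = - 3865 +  - 8984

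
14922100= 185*80660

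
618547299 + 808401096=1426948395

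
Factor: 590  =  2^1*5^1*59^1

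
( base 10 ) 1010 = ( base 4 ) 33302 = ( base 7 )2642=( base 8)1762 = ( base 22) 21K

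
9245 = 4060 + 5185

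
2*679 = 1358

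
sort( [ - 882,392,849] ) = [-882, 392, 849 ] 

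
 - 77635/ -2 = 38817 + 1/2=38817.50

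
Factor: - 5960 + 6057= 97^1  =  97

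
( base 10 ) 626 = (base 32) ji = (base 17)22e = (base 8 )1162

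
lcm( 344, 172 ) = 344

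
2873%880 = 233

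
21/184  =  21/184 = 0.11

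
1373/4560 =1373/4560=0.30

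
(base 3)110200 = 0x156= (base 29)BN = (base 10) 342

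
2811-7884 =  - 5073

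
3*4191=12573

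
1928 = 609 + 1319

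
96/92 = 1 + 1/23 = 1.04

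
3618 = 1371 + 2247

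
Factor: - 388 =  - 2^2*97^1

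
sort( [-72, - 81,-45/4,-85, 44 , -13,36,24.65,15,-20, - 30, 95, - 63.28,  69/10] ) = [ - 85, - 81,- 72,-63.28, - 30  ,-20, - 13, -45/4,69/10, 15,24.65,36,44,  95 ] 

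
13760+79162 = 92922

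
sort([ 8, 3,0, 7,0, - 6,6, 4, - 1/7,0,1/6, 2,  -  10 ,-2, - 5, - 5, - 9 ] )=[ -10, - 9,-6 ,  -  5, - 5, - 2 , - 1/7, 0, 0, 0,1/6,2,3, 4, 6, 7, 8 ]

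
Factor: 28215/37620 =3/4 = 2^( -2)*3^1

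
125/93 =125/93=1.34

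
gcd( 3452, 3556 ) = 4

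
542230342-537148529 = 5081813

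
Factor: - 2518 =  - 2^1*1259^1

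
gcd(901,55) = 1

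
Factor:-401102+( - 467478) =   -  2^2* 5^1*137^1*317^1 = - 868580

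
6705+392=7097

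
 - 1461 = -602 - 859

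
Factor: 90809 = 71^1*1279^1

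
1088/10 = 544/5 = 108.80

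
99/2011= 99/2011=0.05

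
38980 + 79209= 118189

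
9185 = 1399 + 7786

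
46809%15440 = 489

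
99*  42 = 4158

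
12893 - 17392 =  - 4499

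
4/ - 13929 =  - 1 + 13925/13929 = -  0.00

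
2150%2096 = 54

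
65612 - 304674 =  - 239062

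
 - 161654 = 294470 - 456124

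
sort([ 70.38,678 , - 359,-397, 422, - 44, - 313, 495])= [ - 397,-359, - 313,-44, 70.38, 422, 495,678 ]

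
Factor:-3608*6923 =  -2^3* 7^1*11^1*23^1*41^1*43^1 = - 24978184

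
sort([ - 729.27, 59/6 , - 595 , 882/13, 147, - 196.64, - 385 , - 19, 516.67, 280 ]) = [ - 729.27, - 595, - 385,  -  196.64, - 19, 59/6,882/13 , 147 , 280, 516.67]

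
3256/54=60+8/27 = 60.30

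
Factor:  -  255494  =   - 2^1*127747^1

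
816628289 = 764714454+51913835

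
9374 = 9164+210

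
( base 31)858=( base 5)222401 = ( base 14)2c0b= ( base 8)17253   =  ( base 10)7851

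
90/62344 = 45/31172 = 0.00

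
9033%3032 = 2969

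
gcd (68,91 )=1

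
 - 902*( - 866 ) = 781132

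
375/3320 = 75/664= 0.11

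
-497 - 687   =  -1184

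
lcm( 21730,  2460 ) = 130380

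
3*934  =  2802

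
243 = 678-435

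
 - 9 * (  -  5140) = 46260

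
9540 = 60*159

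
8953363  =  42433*211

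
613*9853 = 6039889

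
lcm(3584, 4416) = 247296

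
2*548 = 1096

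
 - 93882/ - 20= 46941/10=4694.10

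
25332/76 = 6333/19 = 333.32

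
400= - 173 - - 573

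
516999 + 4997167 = 5514166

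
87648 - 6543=81105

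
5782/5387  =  5782/5387=1.07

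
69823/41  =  1703 = 1703.00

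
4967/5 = 993+2/5 = 993.40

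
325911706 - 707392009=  - 381480303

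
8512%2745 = 277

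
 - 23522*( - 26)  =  611572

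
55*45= 2475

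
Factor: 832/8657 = 2^6*11^(-1)*13^1*787^( - 1 ) 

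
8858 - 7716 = 1142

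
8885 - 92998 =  - 84113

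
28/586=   14/293 = 0.05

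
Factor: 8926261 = 107^1*83423^1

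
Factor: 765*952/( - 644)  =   - 2^1*3^2 *5^1*17^2*23^(-1 ) = - 26010/23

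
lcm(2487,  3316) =9948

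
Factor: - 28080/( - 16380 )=12/7 = 2^2*3^1 *7^(- 1)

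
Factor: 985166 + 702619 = 1687785 = 3^1*5^1*11^1*53^1 * 193^1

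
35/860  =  7/172 = 0.04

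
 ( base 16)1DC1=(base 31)7SM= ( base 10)7617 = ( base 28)9k1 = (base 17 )1961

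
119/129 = 119/129 = 0.92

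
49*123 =6027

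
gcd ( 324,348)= 12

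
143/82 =1+61/82 = 1.74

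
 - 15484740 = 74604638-90089378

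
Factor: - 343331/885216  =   - 2^(- 5 )*3^( - 1)*29^1*9221^( - 1 )*11839^1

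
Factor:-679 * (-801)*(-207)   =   - 112582953  =  - 3^4*7^1*23^1*89^1*97^1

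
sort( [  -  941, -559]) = [-941,-559 ]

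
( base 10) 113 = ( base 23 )4L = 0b1110001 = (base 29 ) 3Q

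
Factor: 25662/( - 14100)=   -  91/50 = -  2^ (-1)*5^ ( - 2)* 7^1*13^1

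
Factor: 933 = 3^1*311^1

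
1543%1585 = 1543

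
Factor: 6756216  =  2^3 *3^1*281509^1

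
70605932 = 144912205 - 74306273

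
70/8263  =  70/8263 = 0.01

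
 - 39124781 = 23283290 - 62408071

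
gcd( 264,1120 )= 8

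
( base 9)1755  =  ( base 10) 1346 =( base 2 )10101000010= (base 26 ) 1pk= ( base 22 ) 2h4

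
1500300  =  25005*60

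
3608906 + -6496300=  - 2887394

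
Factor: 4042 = 2^1*43^1*47^1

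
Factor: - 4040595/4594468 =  - 2^( - 2)*3^2*5^1*13^1*383^(- 1)*2999^(  -  1 )*6907^1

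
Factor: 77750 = 2^1*5^3*311^1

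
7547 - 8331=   -  784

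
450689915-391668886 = 59021029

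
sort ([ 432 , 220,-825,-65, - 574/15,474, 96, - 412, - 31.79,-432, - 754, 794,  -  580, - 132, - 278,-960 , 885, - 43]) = [ - 960, - 825,-754, - 580 , -432, - 412, - 278,-132, -65,-43,-574/15, - 31.79, 96,220, 432, 474, 794, 885 ] 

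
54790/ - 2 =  -27395 + 0/1 = - 27395.00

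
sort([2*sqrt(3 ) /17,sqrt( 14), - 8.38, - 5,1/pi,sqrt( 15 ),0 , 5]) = [ - 8.38, - 5, 0,2 * sqrt(3) /17, 1/pi , sqrt (14), sqrt(15), 5]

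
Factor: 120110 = 2^1*5^1*12011^1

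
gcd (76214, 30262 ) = 2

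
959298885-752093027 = 207205858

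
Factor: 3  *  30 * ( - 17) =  - 2^1*3^2* 5^1*  17^1 = - 1530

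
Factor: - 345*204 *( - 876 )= 61652880 = 2^4*3^3 * 5^1*17^1*23^1*73^1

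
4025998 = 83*48506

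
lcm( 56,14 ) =56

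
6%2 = 0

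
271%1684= 271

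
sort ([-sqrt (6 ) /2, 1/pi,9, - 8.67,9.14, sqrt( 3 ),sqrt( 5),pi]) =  [-8.67, - sqrt(6 )/2, 1/pi,sqrt( 3),  sqrt( 5 ), pi , 9,9.14]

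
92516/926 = 46258/463 = 99.91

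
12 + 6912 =6924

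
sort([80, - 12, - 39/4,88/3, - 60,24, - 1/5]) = [ - 60, - 12, - 39/4, - 1/5,24,88/3 , 80 ] 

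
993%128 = 97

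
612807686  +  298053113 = 910860799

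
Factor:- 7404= - 2^2*3^1*617^1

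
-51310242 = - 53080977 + 1770735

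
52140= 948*55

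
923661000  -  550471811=373189189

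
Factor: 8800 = 2^5*5^2*11^1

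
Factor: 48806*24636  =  2^3*3^1*23^1*1061^1*2053^1 =1202384616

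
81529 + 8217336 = 8298865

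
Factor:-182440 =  - 2^3*5^1*4561^1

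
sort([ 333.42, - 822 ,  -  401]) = [ - 822, - 401,  333.42 ]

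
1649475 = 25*65979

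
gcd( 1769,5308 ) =1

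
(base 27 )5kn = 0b1000001110000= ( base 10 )4208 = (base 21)9B8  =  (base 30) 4k8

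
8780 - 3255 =5525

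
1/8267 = 1/8267 = 0.00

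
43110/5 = 8622  =  8622.00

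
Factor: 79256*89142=2^4*3^1 * 83^1*179^1*9907^1 = 7065038352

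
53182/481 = 110+272/481 = 110.57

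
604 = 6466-5862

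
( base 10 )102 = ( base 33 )33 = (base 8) 146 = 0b1100110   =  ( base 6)250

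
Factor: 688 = 2^4 * 43^1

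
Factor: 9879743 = 61^1* 149^1 * 1087^1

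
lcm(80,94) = 3760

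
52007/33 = 52007/33 = 1575.97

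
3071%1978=1093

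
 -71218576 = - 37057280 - 34161296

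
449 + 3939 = 4388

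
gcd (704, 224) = 32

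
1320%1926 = 1320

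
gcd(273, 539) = 7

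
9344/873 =10  +  614/873 = 10.70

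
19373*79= 1530467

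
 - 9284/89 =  - 105  +  61/89 = - 104.31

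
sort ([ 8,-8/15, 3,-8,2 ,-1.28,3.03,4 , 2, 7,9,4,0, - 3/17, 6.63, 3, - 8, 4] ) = [ - 8, - 8, - 1.28,-8/15, - 3/17,0,2,  2,  3,3, 3.03,4, 4,  4, 6.63 , 7, 8, 9]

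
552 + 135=687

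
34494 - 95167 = - 60673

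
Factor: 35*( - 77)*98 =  - 2^1*5^1 * 7^4 * 11^1= - 264110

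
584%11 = 1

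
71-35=36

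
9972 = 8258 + 1714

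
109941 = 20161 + 89780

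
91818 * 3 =275454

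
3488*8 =27904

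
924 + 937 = 1861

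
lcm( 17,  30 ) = 510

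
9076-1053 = 8023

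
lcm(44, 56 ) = 616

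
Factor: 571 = 571^1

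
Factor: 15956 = 2^2 * 3989^1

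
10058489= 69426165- 59367676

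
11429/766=14 + 705/766=14.92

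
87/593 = 87/593 = 0.15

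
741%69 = 51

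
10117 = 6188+3929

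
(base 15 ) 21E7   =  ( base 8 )16030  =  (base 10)7192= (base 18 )143a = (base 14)289A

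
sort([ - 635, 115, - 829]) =[ - 829,- 635, 115] 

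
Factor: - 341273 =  - 341273^1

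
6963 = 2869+4094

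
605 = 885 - 280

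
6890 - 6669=221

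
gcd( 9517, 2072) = 1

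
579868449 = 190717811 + 389150638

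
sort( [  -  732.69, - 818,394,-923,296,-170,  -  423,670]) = [-923, - 818,- 732.69,  -  423, - 170, 296,394,670] 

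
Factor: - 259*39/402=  - 2^( - 1)*7^1*13^1*37^1* 67^(-1) = -3367/134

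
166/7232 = 83/3616 = 0.02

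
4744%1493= 265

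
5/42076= 5/42076 = 0.00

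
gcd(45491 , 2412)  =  1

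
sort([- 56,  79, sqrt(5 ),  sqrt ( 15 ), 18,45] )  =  [  -  56,sqrt( 5), sqrt( 15 ),18, 45,79]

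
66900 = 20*3345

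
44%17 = 10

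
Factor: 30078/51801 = 2^1*3^2 * 31^ ( - 1 ) = 18/31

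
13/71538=13/71538 = 0.00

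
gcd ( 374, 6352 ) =2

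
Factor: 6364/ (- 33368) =-2^(-1 )*37^1*97^(-1)  =  - 37/194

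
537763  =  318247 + 219516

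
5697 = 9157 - 3460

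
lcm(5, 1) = 5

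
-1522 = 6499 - 8021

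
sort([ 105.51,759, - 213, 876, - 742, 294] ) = [-742, -213,  105.51, 294, 759, 876]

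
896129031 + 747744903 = 1643873934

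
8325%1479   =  930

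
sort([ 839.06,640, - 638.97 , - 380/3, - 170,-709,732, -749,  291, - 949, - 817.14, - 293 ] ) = [ - 949 , - 817.14, - 749, - 709, - 638.97,-293, - 170 , - 380/3,  291,  640, 732,839.06]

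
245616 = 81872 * 3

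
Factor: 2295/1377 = 3^ (  -  1 )*5^1 = 5/3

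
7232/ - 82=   -  3616/41= - 88.20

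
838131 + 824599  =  1662730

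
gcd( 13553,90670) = 1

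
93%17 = 8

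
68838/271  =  68838/271 = 254.01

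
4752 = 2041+2711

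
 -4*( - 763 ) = 3052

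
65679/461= 65679/461 = 142.47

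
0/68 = 0 = 0.00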